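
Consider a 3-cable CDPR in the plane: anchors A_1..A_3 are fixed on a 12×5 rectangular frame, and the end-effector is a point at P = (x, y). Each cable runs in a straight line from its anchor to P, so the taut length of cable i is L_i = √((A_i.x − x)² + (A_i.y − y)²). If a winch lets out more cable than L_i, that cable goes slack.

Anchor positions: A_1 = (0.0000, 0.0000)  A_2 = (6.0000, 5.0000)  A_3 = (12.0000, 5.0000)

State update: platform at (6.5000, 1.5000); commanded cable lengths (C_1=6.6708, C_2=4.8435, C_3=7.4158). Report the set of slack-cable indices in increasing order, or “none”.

i=1: geometric 6.6708 vs commanded 6.6708 ⇒ taut
i=2: geometric 3.5355 vs commanded 4.8435 ⇒ slack
i=3: geometric 6.5192 vs commanded 7.4158 ⇒ slack

2, 3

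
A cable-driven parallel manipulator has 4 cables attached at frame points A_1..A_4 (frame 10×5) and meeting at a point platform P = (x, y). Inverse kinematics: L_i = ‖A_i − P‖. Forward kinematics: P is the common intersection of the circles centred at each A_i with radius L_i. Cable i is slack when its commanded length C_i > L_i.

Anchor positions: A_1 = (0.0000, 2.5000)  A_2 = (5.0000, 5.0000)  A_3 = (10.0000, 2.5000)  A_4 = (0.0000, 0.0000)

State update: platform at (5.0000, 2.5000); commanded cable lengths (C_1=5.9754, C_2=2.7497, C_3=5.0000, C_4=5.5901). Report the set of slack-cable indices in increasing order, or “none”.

1, 2

cable 1: L_1 = ‖A_1−P‖ = 5.0000;  C_1 = 5.9754 → slack
cable 2: L_2 = ‖A_2−P‖ = 2.5000;  C_2 = 2.7497 → slack
cable 3: L_3 = ‖A_3−P‖ = 5.0000;  C_3 = 5.0000 → taut
cable 4: L_4 = ‖A_4−P‖ = 5.5902;  C_4 = 5.5901 → taut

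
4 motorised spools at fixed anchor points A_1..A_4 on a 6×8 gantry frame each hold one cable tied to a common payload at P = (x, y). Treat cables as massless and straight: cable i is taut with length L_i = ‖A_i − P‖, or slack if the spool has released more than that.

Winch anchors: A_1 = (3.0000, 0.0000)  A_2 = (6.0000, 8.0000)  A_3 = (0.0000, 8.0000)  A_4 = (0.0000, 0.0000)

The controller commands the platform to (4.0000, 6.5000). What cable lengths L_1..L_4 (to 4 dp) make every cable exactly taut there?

(6.5765, 2.5000, 4.2720, 7.6322)

cable 1: Δx=-1.0000, Δy=-6.5000; L_1 = √(Δx²+Δy²) = 6.5765
cable 2: Δx=2.0000, Δy=1.5000; L_2 = √(Δx²+Δy²) = 2.5000
cable 3: Δx=-4.0000, Δy=1.5000; L_3 = √(Δx²+Δy²) = 4.2720
cable 4: Δx=-4.0000, Δy=-6.5000; L_4 = √(Δx²+Δy²) = 7.6322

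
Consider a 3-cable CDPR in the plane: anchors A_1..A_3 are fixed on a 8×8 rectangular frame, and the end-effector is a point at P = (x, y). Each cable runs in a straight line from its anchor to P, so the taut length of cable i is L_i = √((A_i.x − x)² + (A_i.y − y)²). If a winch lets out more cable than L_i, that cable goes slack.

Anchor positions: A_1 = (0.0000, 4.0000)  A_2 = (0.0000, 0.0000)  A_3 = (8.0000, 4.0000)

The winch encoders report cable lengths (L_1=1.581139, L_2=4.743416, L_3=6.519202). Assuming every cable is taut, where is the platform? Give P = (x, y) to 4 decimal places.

(1.5000, 4.5000)

expand ‖A_i−P‖²=L_i² and subtract eq 1 (q_i ≔ ‖A_i‖²−L_i²)
q_1 = 0.0000+16.0000−2.5000 = 13.5000
eq1−eq2 → [0.0000  8.0000]·P = 36.0000
eq1−eq3 → [-16.0000  0.0000]·P = -24.0000
2×2 solve → P = (1.5000, 4.5000)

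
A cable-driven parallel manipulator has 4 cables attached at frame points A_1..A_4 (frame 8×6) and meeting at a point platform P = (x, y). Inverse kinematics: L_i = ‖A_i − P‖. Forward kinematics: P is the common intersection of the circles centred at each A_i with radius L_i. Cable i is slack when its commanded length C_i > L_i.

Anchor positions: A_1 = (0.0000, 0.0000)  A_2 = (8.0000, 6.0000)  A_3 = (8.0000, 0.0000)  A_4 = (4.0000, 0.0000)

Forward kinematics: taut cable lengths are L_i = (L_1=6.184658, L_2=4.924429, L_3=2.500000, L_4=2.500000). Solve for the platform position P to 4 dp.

circle eqns → linear via eq_j − eq_1; set q_j = A_j·A_j − L_j²
q_1 = 0.0000+0.0000−38.2500 = -38.2500
-16.0000·x − 12.0000·y = q_1−q_2 = -114.0000
-16.0000·x + 0.0000·y = q_1−q_3 = -96.0000
-8.0000·x + 0.0000·y = q_1−q_4 = -48.0000
solve first two rows → x=6.0000, y=1.5000
check cable 4: ‖A_4−P‖² = 6.2500 ≈ L_4² = 6.2500 ✓

(6.0000, 1.5000)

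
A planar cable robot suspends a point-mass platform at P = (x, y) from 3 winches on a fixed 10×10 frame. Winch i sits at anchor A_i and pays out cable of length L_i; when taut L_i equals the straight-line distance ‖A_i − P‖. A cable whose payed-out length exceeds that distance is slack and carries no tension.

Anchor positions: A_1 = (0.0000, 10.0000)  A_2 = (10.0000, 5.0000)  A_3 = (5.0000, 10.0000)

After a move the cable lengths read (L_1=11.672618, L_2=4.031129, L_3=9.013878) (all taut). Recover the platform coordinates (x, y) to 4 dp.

(8.0000, 1.5000)

each cable: (A_i−P)·(A_i−P) = L_i²; let c_i = ‖A_i‖²−L_i²
c_1 = 0.0000+100.0000−136.2500 = -36.2500
row 1: -20.0000x + 10.0000y = -145.0000  (c_2=108.7500)
row 2: -10.0000x + 0.0000y = -80.0000  (c_3=43.7500)
Cramer on rows 1–2 → x = 8.0000, y = 1.5000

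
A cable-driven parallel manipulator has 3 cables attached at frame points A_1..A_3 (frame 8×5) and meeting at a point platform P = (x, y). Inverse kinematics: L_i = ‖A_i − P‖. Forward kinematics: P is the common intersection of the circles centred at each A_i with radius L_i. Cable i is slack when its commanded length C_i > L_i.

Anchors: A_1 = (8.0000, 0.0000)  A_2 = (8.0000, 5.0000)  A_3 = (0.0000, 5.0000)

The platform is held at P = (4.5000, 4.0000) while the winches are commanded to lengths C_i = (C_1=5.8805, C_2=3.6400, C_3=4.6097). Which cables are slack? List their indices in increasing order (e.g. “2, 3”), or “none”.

cable 1: L_1 = ‖A_1−P‖ = 5.3151;  C_1 = 5.8805 → slack
cable 2: L_2 = ‖A_2−P‖ = 3.6401;  C_2 = 3.6400 → taut
cable 3: L_3 = ‖A_3−P‖ = 4.6098;  C_3 = 4.6097 → taut

1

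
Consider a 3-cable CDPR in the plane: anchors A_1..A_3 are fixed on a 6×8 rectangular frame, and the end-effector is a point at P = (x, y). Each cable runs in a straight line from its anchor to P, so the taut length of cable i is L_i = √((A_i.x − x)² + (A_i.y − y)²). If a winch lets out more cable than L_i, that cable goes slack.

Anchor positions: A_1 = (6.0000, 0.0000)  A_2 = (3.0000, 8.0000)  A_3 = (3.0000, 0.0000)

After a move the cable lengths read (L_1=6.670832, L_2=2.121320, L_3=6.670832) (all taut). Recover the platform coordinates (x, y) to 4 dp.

(4.5000, 6.5000)

circle eqns → linear via eq_j − eq_1; set q_j = A_j·A_j − L_j²
q_1 = 36.0000+0.0000−44.5000 = -8.5000
6.0000·x − 16.0000·y = q_1−q_2 = -77.0000
6.0000·x + 0.0000·y = q_1−q_3 = 27.0000
solve first two rows → x=4.5000, y=6.5000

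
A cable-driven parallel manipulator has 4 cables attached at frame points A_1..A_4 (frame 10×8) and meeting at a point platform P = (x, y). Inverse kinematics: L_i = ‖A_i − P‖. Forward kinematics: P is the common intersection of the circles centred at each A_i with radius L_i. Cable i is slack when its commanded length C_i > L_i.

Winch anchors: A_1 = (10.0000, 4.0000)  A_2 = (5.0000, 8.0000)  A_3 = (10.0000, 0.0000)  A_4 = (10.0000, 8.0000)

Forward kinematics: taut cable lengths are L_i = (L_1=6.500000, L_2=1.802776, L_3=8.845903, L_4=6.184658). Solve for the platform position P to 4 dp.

(4.0000, 6.5000)

expand ‖A_i−P‖²=L_i² and subtract eq 1 (c_i ≔ ‖A_i‖²−L_i²)
c_1 = 100.0000+16.0000−42.2500 = 73.7500
eq1−eq2 → [10.0000  -8.0000]·P = -12.0000
eq1−eq3 → [0.0000  8.0000]·P = 52.0000
eq1−eq4 → [0.0000  -8.0000]·P = -52.0000
2×2 solve → P = (4.0000, 6.5000)
check cable 4: ‖A_4−P‖² = 38.2500 ≈ L_4² = 38.2500 ✓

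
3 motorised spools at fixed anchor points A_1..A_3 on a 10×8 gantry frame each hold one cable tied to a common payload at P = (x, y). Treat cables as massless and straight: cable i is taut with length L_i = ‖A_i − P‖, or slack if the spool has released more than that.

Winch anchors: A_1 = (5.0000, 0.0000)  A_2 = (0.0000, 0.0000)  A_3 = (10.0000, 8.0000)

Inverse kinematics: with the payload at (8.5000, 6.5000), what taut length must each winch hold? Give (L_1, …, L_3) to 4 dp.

L_1: Δ = A_1−P = (-3.5000, -6.5000) → ‖Δ‖ = √54.5000 = 7.3824
L_2: Δ = A_2−P = (-8.5000, -6.5000) → ‖Δ‖ = √114.5000 = 10.7005
L_3: Δ = A_3−P = (1.5000, 1.5000) → ‖Δ‖ = √4.5000 = 2.1213

(7.3824, 10.7005, 2.1213)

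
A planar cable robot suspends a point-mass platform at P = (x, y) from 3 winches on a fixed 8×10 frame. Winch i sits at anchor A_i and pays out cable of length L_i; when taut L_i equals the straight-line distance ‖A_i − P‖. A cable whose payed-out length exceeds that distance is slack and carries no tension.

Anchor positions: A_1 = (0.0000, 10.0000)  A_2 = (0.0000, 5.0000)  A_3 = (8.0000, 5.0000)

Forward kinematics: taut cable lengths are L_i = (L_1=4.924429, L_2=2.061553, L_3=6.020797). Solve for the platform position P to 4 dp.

expand ‖A_i−P‖²=L_i² and subtract eq 1 (k_i ≔ ‖A_i‖²−L_i²)
k_1 = 0.0000+100.0000−24.2500 = 75.7500
eq1−eq2 → [0.0000  10.0000]·P = 55.0000
eq1−eq3 → [-16.0000  10.0000]·P = 23.0000
2×2 solve → P = (2.0000, 5.5000)

(2.0000, 5.5000)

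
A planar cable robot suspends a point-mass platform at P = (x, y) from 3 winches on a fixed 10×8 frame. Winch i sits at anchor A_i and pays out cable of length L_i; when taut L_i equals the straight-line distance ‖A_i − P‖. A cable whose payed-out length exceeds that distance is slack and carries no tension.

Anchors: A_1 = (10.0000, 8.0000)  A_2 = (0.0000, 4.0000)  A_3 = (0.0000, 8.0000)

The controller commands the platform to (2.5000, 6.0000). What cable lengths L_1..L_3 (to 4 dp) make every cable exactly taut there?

L_1: Δ = A_1−P = (7.5000, 2.0000) → ‖Δ‖ = √60.2500 = 7.7621
L_2: Δ = A_2−P = (-2.5000, -2.0000) → ‖Δ‖ = √10.2500 = 3.2016
L_3: Δ = A_3−P = (-2.5000, 2.0000) → ‖Δ‖ = √10.2500 = 3.2016

(7.7621, 3.2016, 3.2016)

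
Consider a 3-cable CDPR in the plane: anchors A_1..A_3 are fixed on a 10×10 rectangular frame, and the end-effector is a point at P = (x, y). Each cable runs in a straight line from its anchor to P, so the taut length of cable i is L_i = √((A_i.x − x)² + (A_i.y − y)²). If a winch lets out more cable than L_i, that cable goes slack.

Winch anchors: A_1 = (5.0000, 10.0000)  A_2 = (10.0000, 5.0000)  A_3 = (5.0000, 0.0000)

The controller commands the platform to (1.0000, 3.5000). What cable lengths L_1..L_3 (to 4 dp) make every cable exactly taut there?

(7.6322, 9.1241, 5.3151)

L_1 = √((5.0000−1.0000)² + (10.0000−3.5000)²) = 7.6322
L_2 = √((10.0000−1.0000)² + (5.0000−3.5000)²) = 9.1241
L_3 = √((5.0000−1.0000)² + (0.0000−3.5000)²) = 5.3151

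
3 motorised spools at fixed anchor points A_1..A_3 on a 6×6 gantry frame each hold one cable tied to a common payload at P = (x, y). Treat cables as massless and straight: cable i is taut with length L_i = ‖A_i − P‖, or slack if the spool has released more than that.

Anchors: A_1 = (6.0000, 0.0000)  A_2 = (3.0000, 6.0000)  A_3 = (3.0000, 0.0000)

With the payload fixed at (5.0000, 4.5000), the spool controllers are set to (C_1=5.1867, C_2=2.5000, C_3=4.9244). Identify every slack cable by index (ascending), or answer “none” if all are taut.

cable 1: √((1.0000)²+(-4.5000)²)=4.6098, C_1=5.1867: slack
cable 2: √((-2.0000)²+(1.5000)²)=2.5000, C_2=2.5000: taut
cable 3: √((-2.0000)²+(-4.5000)²)=4.9244, C_3=4.9244: taut

1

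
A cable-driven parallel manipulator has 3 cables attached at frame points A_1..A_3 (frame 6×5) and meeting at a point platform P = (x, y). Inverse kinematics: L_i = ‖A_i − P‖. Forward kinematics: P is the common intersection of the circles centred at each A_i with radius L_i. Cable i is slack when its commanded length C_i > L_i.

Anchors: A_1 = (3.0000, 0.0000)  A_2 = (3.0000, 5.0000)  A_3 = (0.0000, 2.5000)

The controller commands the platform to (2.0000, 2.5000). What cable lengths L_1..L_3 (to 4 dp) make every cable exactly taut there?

(2.6926, 2.6926, 2.0000)

L_1 = √((3.0000−2.0000)² + (0.0000−2.5000)²) = 2.6926
L_2 = √((3.0000−2.0000)² + (5.0000−2.5000)²) = 2.6926
L_3 = √((0.0000−2.0000)² + (2.5000−2.5000)²) = 2.0000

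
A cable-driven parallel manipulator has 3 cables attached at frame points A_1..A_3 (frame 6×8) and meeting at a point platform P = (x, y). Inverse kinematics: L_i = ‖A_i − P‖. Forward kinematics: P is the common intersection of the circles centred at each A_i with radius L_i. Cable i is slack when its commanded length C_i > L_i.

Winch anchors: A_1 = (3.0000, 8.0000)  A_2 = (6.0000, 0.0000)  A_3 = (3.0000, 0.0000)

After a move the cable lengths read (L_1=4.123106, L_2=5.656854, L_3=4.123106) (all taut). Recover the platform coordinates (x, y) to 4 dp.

circle eqns → linear via eq_j − eq_1; set c_j = A_j·A_j − L_j²
c_1 = 9.0000+64.0000−17.0000 = 56.0000
-6.0000·x + 16.0000·y = c_1−c_2 = 52.0000
0.0000·x + 16.0000·y = c_1−c_3 = 64.0000
solve first two rows → x=2.0000, y=4.0000

(2.0000, 4.0000)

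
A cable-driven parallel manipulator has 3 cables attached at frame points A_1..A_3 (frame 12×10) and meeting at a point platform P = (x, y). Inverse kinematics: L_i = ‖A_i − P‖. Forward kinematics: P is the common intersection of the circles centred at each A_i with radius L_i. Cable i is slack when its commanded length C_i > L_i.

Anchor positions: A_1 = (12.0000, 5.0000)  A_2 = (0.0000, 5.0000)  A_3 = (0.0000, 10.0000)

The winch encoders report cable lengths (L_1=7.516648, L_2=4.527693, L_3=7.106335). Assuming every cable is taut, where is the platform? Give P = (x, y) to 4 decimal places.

expand ‖A_i−P‖²=L_i² and subtract eq 1 (k_i ≔ ‖A_i‖²−L_i²)
k_1 = 144.0000+25.0000−56.5000 = 112.5000
eq1−eq2 → [24.0000  0.0000]·P = 108.0000
eq1−eq3 → [24.0000  -10.0000]·P = 63.0000
2×2 solve → P = (4.5000, 4.5000)

(4.5000, 4.5000)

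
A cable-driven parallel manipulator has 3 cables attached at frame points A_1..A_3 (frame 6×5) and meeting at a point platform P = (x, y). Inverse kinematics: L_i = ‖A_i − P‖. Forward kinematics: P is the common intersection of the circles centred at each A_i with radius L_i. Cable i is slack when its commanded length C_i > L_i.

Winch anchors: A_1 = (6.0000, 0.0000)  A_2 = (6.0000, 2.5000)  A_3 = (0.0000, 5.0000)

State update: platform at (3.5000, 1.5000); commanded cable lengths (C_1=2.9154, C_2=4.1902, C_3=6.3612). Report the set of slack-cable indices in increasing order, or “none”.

2, 3

i=1: geometric 2.9155 vs commanded 2.9154 ⇒ taut
i=2: geometric 2.6926 vs commanded 4.1902 ⇒ slack
i=3: geometric 4.9497 vs commanded 6.3612 ⇒ slack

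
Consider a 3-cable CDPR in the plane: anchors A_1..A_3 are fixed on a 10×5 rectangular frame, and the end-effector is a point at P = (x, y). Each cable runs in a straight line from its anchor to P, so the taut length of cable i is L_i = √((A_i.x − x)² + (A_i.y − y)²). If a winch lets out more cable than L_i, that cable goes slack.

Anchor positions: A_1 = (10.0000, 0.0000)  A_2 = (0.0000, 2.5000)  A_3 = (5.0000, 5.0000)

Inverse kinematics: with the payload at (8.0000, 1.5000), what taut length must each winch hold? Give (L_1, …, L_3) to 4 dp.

(2.5000, 8.0623, 4.6098)

L_1 = √((10.0000−8.0000)² + (0.0000−1.5000)²) = 2.5000
L_2 = √((0.0000−8.0000)² + (2.5000−1.5000)²) = 8.0623
L_3 = √((5.0000−8.0000)² + (5.0000−1.5000)²) = 4.6098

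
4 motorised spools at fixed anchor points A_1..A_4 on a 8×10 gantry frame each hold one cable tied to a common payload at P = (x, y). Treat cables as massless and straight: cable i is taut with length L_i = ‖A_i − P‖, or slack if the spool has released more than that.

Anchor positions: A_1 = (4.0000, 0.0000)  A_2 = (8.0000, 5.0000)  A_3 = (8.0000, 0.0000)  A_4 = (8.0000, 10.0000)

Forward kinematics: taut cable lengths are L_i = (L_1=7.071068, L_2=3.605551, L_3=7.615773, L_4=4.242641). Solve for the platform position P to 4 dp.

(5.0000, 7.0000)

circle eqns → linear via eq_j − eq_1; set k_j = A_j·A_j − L_j²
k_1 = 16.0000+0.0000−50.0000 = -34.0000
-8.0000·x − 10.0000·y = k_1−k_2 = -110.0000
-8.0000·x + 0.0000·y = k_1−k_3 = -40.0000
-8.0000·x − 20.0000·y = k_1−k_4 = -180.0000
solve first two rows → x=5.0000, y=7.0000
check cable 4: ‖A_4−P‖² = 18.0000 ≈ L_4² = 18.0000 ✓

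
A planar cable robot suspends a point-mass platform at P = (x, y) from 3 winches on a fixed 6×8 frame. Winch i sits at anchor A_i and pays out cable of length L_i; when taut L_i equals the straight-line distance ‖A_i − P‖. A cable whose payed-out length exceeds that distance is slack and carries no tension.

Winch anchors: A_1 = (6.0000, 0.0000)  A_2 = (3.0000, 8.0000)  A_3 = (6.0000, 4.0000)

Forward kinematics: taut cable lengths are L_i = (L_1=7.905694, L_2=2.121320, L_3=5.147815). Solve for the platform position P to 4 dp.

(1.5000, 6.5000)

expand ‖A_i−P‖²=L_i² and subtract eq 1 (q_i ≔ ‖A_i‖²−L_i²)
q_1 = 36.0000+0.0000−62.5000 = -26.5000
eq1−eq2 → [6.0000  -16.0000]·P = -95.0000
eq1−eq3 → [0.0000  -8.0000]·P = -52.0000
2×2 solve → P = (1.5000, 6.5000)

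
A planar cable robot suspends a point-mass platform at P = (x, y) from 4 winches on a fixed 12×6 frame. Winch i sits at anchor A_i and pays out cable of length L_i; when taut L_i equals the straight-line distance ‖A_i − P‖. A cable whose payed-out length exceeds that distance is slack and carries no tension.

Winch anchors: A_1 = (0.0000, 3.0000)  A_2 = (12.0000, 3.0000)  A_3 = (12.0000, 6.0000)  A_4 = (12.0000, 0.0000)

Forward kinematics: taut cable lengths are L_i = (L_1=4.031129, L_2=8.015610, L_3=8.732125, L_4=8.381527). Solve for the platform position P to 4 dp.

each cable: (A_i−P)·(A_i−P) = L_i²; let c_i = ‖A_i‖²−L_i²
c_1 = 0.0000+9.0000−16.2500 = -7.2500
row 1: -24.0000x + 0.0000y = -96.0000  (c_2=88.7500)
row 2: -24.0000x − 6.0000y = -111.0000  (c_3=103.7500)
row 3: -24.0000x + 6.0000y = -81.0000  (c_4=73.7500)
Cramer on rows 1–2 → x = 4.0000, y = 2.5000
check cable 4: ‖A_4−P‖² = 70.2500 ≈ L_4² = 70.2500 ✓

(4.0000, 2.5000)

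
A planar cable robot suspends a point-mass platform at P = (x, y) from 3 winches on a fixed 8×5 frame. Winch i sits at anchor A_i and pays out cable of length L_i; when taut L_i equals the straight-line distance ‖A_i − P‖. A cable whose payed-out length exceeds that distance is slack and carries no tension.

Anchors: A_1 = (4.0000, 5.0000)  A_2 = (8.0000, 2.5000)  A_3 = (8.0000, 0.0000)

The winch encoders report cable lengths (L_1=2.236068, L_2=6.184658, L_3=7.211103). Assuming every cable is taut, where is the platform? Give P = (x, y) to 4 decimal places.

each cable: (A_i−P)·(A_i−P) = L_i²; let q_i = ‖A_i‖²−L_i²
q_1 = 16.0000+25.0000−5.0000 = 36.0000
row 1: -8.0000x + 5.0000y = 4.0000  (q_2=32.0000)
row 2: -8.0000x + 10.0000y = 24.0000  (q_3=12.0000)
Cramer on rows 1–2 → x = 2.0000, y = 4.0000

(2.0000, 4.0000)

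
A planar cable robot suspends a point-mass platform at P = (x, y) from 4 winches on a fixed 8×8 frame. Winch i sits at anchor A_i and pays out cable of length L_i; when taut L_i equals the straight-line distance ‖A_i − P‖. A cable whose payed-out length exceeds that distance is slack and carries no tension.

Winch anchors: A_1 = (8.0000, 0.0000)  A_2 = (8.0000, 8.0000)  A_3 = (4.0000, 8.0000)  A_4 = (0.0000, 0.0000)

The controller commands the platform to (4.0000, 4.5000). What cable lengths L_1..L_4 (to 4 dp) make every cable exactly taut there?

(6.0208, 5.3151, 3.5000, 6.0208)

cable 1: Δx=4.0000, Δy=-4.5000; L_1 = √(Δx²+Δy²) = 6.0208
cable 2: Δx=4.0000, Δy=3.5000; L_2 = √(Δx²+Δy²) = 5.3151
cable 3: Δx=0.0000, Δy=3.5000; L_3 = √(Δx²+Δy²) = 3.5000
cable 4: Δx=-4.0000, Δy=-4.5000; L_4 = √(Δx²+Δy²) = 6.0208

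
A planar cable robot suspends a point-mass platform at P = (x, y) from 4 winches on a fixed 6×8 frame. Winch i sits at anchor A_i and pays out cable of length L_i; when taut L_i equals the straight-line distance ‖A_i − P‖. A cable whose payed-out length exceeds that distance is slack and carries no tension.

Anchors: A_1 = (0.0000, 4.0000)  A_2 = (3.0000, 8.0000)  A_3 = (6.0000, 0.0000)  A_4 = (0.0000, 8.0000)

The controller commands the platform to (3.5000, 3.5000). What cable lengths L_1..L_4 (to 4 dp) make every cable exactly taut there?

(3.5355, 4.5277, 4.3012, 5.7009)

L_1: Δ = A_1−P = (-3.5000, 0.5000) → ‖Δ‖ = √12.5000 = 3.5355
L_2: Δ = A_2−P = (-0.5000, 4.5000) → ‖Δ‖ = √20.5000 = 4.5277
L_3: Δ = A_3−P = (2.5000, -3.5000) → ‖Δ‖ = √18.5000 = 4.3012
L_4: Δ = A_4−P = (-3.5000, 4.5000) → ‖Δ‖ = √32.5000 = 5.7009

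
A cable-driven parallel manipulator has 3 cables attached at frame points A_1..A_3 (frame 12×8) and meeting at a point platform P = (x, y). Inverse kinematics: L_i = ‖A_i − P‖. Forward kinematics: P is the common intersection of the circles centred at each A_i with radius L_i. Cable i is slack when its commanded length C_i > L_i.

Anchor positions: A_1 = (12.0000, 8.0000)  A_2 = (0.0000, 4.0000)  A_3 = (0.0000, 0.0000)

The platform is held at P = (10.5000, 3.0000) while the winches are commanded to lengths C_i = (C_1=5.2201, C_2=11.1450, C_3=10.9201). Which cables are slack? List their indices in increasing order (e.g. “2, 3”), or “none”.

2

cable 1: L_1 = ‖A_1−P‖ = 5.2202;  C_1 = 5.2201 → taut
cable 2: L_2 = ‖A_2−P‖ = 10.5475;  C_2 = 11.1450 → slack
cable 3: L_3 = ‖A_3−P‖ = 10.9202;  C_3 = 10.9201 → taut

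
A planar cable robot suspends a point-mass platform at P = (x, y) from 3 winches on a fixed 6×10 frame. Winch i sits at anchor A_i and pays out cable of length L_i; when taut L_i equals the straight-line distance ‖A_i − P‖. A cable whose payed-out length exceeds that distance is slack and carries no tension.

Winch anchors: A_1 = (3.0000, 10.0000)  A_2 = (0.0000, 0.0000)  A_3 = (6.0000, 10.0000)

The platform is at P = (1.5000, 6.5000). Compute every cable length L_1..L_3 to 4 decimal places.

(3.8079, 6.6708, 5.7009)

L_1 = √((3.0000−1.5000)² + (10.0000−6.5000)²) = 3.8079
L_2 = √((0.0000−1.5000)² + (0.0000−6.5000)²) = 6.6708
L_3 = √((6.0000−1.5000)² + (10.0000−6.5000)²) = 5.7009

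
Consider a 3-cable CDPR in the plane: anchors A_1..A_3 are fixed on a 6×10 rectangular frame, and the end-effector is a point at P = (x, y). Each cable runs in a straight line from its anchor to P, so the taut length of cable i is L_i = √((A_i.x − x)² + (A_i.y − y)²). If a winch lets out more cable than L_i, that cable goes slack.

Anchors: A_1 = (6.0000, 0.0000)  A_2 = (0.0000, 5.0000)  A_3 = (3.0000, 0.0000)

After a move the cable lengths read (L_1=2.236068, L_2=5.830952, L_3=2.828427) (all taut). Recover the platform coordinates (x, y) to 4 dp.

(5.0000, 2.0000)

circle eqns → linear via eq_j − eq_1; set q_j = A_j·A_j − L_j²
q_1 = 36.0000+0.0000−5.0000 = 31.0000
12.0000·x − 10.0000·y = q_1−q_2 = 40.0000
6.0000·x + 0.0000·y = q_1−q_3 = 30.0000
solve first two rows → x=5.0000, y=2.0000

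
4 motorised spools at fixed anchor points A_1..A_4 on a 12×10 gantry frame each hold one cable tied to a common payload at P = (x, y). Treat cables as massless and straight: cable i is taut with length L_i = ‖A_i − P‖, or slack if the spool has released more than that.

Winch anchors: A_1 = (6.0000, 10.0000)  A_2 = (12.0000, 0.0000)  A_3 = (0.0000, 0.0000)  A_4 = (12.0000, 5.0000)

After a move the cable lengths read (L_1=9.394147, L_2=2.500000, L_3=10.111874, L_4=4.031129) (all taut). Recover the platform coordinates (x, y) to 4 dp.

each cable: (A_i−P)·(A_i−P) = L_i²; let q_i = ‖A_i‖²−L_i²
q_1 = 36.0000+100.0000−88.2500 = 47.7500
row 1: -12.0000x + 20.0000y = -90.0000  (q_2=137.7500)
row 2: 12.0000x + 20.0000y = 150.0000  (q_3=-102.2500)
row 3: -12.0000x + 10.0000y = -105.0000  (q_4=152.7500)
Cramer on rows 1–2 → x = 10.0000, y = 1.5000
check cable 4: ‖A_4−P‖² = 16.2500 ≈ L_4² = 16.2500 ✓

(10.0000, 1.5000)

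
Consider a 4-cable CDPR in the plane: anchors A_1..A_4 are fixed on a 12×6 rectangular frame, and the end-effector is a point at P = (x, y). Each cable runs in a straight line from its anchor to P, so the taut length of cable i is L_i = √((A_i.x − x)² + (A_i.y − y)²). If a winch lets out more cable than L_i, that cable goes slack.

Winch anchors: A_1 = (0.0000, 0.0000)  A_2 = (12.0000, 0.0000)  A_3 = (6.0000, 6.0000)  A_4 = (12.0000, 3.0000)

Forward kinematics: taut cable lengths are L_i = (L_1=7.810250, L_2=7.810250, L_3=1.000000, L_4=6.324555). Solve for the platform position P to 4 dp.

(6.0000, 5.0000)

each cable: (A_i−P)·(A_i−P) = L_i²; let q_i = ‖A_i‖²−L_i²
q_1 = 0.0000+0.0000−61.0000 = -61.0000
row 1: -24.0000x + 0.0000y = -144.0000  (q_2=83.0000)
row 2: -12.0000x − 12.0000y = -132.0000  (q_3=71.0000)
row 3: -24.0000x − 6.0000y = -174.0000  (q_4=113.0000)
Cramer on rows 1–2 → x = 6.0000, y = 5.0000
check cable 4: ‖A_4−P‖² = 40.0000 ≈ L_4² = 40.0000 ✓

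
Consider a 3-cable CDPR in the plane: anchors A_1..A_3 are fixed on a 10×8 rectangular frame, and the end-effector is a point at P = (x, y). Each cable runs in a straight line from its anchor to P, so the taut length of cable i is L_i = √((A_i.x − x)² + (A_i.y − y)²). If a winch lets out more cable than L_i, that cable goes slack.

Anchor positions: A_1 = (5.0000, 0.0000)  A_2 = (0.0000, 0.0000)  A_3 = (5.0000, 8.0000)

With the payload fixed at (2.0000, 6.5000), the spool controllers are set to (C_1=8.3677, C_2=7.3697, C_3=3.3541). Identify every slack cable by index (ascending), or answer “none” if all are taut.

cable 1: √((3.0000)²+(-6.5000)²)=7.1589, C_1=8.3677: slack
cable 2: √((-2.0000)²+(-6.5000)²)=6.8007, C_2=7.3697: slack
cable 3: √((3.0000)²+(1.5000)²)=3.3541, C_3=3.3541: taut

1, 2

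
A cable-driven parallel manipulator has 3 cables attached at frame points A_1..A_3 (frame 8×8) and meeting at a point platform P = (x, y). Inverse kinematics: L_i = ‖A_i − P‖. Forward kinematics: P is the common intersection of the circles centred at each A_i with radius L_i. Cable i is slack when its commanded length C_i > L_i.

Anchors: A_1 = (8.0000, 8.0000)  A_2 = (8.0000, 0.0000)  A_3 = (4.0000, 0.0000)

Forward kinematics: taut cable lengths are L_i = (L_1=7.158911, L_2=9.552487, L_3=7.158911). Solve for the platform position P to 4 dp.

circle eqns → linear via eq_j − eq_1; set q_j = A_j·A_j − L_j²
q_1 = 64.0000+64.0000−51.2500 = 76.7500
0.0000·x + 16.0000·y = q_1−q_2 = 104.0000
8.0000·x + 16.0000·y = q_1−q_3 = 112.0000
solve first two rows → x=1.0000, y=6.5000

(1.0000, 6.5000)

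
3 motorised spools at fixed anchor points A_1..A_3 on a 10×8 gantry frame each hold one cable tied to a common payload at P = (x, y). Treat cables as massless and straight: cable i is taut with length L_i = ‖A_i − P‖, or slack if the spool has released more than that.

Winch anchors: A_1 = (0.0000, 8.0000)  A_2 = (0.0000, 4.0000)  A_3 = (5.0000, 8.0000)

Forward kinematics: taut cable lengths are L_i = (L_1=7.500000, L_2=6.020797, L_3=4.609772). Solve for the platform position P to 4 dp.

(6.0000, 3.5000)

expand ‖A_i−P‖²=L_i² and subtract eq 1 (c_i ≔ ‖A_i‖²−L_i²)
c_1 = 0.0000+64.0000−56.2500 = 7.7500
eq1−eq2 → [0.0000  8.0000]·P = 28.0000
eq1−eq3 → [-10.0000  0.0000]·P = -60.0000
2×2 solve → P = (6.0000, 3.5000)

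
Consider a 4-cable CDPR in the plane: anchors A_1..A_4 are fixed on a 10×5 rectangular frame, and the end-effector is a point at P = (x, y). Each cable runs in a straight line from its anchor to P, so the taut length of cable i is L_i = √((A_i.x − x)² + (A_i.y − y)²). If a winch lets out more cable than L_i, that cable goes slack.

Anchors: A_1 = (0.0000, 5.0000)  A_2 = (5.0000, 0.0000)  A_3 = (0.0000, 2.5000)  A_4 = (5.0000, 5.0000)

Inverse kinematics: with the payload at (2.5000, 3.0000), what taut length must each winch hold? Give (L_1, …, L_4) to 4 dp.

(3.2016, 3.9051, 2.5495, 3.2016)

L_1 = √((0.0000−2.5000)² + (5.0000−3.0000)²) = 3.2016
L_2 = √((5.0000−2.5000)² + (0.0000−3.0000)²) = 3.9051
L_3 = √((0.0000−2.5000)² + (2.5000−3.0000)²) = 2.5495
L_4 = √((5.0000−2.5000)² + (5.0000−3.0000)²) = 3.2016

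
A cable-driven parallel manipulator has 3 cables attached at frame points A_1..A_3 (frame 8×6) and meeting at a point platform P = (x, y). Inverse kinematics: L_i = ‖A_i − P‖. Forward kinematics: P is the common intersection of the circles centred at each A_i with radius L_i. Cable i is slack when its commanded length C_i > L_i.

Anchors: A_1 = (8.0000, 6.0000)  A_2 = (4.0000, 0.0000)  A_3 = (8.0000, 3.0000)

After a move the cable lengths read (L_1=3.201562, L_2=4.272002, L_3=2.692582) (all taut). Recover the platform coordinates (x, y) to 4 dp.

(5.5000, 4.0000)

expand ‖A_i−P‖²=L_i² and subtract eq 1 (c_i ≔ ‖A_i‖²−L_i²)
c_1 = 64.0000+36.0000−10.2500 = 89.7500
eq1−eq2 → [8.0000  12.0000]·P = 92.0000
eq1−eq3 → [0.0000  6.0000]·P = 24.0000
2×2 solve → P = (5.5000, 4.0000)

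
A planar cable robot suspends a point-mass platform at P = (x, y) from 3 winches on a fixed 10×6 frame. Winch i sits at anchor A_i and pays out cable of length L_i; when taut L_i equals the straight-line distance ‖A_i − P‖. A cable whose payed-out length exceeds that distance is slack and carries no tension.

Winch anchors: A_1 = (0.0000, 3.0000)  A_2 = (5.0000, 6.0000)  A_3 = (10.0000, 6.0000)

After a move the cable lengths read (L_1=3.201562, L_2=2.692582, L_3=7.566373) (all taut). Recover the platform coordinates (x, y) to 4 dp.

(2.5000, 5.0000)

expand ‖A_i−P‖²=L_i² and subtract eq 1 (q_i ≔ ‖A_i‖²−L_i²)
q_1 = 0.0000+9.0000−10.2500 = -1.2500
eq1−eq2 → [-10.0000  -6.0000]·P = -55.0000
eq1−eq3 → [-20.0000  -6.0000]·P = -80.0000
2×2 solve → P = (2.5000, 5.0000)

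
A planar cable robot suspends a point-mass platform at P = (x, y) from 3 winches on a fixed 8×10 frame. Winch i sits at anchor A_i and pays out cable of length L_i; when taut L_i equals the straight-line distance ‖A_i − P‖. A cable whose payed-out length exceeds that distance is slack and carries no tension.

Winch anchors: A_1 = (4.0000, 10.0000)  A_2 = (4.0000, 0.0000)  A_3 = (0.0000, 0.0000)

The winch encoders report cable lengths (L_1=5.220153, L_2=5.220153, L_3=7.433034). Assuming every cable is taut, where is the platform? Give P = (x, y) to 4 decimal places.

(5.5000, 5.0000)

expand ‖A_i−P‖²=L_i² and subtract eq 1 (q_i ≔ ‖A_i‖²−L_i²)
q_1 = 16.0000+100.0000−27.2500 = 88.7500
eq1−eq2 → [0.0000  20.0000]·P = 100.0000
eq1−eq3 → [8.0000  20.0000]·P = 144.0000
2×2 solve → P = (5.5000, 5.0000)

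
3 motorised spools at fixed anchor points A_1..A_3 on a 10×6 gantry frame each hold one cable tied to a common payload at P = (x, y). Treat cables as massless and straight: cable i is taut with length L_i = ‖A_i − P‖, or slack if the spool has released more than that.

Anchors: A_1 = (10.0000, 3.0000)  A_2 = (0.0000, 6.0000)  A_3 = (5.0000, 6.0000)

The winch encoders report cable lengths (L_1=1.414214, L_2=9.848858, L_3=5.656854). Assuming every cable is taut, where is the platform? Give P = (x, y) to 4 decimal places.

(9.0000, 2.0000)

each cable: (A_i−P)·(A_i−P) = L_i²; let q_i = ‖A_i‖²−L_i²
q_1 = 100.0000+9.0000−2.0000 = 107.0000
row 1: 20.0000x − 6.0000y = 168.0000  (q_2=-61.0000)
row 2: 10.0000x − 6.0000y = 78.0000  (q_3=29.0000)
Cramer on rows 1–2 → x = 9.0000, y = 2.0000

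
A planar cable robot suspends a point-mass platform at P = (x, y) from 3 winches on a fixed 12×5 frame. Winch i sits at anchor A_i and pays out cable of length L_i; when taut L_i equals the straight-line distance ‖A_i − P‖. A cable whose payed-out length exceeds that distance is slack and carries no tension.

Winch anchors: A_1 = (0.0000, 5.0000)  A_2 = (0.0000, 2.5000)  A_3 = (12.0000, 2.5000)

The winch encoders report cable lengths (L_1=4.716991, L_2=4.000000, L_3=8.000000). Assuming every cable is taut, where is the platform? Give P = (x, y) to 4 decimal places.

expand ‖A_i−P‖²=L_i² and subtract eq 1 (c_i ≔ ‖A_i‖²−L_i²)
c_1 = 0.0000+25.0000−22.2500 = 2.7500
eq1−eq2 → [0.0000  5.0000]·P = 12.5000
eq1−eq3 → [-24.0000  5.0000]·P = -83.5000
2×2 solve → P = (4.0000, 2.5000)

(4.0000, 2.5000)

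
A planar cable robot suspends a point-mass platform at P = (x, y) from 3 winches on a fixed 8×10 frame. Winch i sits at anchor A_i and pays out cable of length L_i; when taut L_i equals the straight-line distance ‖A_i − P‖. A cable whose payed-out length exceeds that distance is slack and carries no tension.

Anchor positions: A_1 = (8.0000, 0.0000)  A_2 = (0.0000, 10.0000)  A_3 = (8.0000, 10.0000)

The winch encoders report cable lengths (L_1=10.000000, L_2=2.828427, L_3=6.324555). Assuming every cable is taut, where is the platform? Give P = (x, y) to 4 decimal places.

expand ‖A_i−P‖²=L_i² and subtract eq 1 (k_i ≔ ‖A_i‖²−L_i²)
k_1 = 64.0000+0.0000−100.0000 = -36.0000
eq1−eq2 → [16.0000  -20.0000]·P = -128.0000
eq1−eq3 → [0.0000  -20.0000]·P = -160.0000
2×2 solve → P = (2.0000, 8.0000)

(2.0000, 8.0000)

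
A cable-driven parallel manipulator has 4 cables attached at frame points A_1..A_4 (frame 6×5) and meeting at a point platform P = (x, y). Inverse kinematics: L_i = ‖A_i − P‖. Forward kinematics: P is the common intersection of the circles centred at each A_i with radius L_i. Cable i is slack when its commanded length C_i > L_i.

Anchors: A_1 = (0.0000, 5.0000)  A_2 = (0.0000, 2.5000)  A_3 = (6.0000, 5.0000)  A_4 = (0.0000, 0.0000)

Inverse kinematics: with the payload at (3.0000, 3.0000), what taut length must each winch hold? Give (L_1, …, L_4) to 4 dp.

L_1 = √((0.0000−3.0000)² + (5.0000−3.0000)²) = 3.6056
L_2 = √((0.0000−3.0000)² + (2.5000−3.0000)²) = 3.0414
L_3 = √((6.0000−3.0000)² + (5.0000−3.0000)²) = 3.6056
L_4 = √((0.0000−3.0000)² + (0.0000−3.0000)²) = 4.2426

(3.6056, 3.0414, 3.6056, 4.2426)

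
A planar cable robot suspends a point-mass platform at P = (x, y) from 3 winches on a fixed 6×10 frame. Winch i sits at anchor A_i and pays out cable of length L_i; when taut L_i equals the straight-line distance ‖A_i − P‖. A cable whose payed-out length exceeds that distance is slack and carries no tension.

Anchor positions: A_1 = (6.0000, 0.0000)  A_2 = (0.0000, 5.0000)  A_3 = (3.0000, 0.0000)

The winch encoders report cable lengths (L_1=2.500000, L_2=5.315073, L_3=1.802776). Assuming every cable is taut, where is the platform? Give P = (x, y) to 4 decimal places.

(4.0000, 1.5000)

expand ‖A_i−P‖²=L_i² and subtract eq 1 (q_i ≔ ‖A_i‖²−L_i²)
q_1 = 36.0000+0.0000−6.2500 = 29.7500
eq1−eq2 → [12.0000  -10.0000]·P = 33.0000
eq1−eq3 → [6.0000  0.0000]·P = 24.0000
2×2 solve → P = (4.0000, 1.5000)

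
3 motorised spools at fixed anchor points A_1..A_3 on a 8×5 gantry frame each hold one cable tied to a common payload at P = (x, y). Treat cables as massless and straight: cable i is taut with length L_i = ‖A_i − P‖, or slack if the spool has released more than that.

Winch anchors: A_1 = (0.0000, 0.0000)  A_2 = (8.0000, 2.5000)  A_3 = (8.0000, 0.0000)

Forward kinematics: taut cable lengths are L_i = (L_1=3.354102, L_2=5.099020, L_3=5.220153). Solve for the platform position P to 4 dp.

each cable: (A_i−P)·(A_i−P) = L_i²; let q_i = ‖A_i‖²−L_i²
q_1 = 0.0000+0.0000−11.2500 = -11.2500
row 1: -16.0000x − 5.0000y = -55.5000  (q_2=44.2500)
row 2: -16.0000x + 0.0000y = -48.0000  (q_3=36.7500)
Cramer on rows 1–2 → x = 3.0000, y = 1.5000

(3.0000, 1.5000)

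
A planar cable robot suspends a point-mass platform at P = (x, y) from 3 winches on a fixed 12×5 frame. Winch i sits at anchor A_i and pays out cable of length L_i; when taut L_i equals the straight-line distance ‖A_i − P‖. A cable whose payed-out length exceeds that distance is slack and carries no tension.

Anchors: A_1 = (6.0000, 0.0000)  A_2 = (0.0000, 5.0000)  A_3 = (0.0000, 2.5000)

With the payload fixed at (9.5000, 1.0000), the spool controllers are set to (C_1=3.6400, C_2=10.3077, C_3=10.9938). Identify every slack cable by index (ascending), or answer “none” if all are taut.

3

i=1: geometric 3.6401 vs commanded 3.6400 ⇒ taut
i=2: geometric 10.3078 vs commanded 10.3077 ⇒ taut
i=3: geometric 9.6177 vs commanded 10.9938 ⇒ slack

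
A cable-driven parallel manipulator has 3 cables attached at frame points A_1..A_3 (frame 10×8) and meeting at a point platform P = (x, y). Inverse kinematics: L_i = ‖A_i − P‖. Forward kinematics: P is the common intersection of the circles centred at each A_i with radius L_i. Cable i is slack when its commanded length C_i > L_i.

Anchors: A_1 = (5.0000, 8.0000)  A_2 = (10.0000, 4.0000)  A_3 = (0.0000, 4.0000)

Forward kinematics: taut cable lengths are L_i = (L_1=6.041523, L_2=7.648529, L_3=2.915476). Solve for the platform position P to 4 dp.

(2.5000, 2.5000)

each cable: (A_i−P)·(A_i−P) = L_i²; let c_i = ‖A_i‖²−L_i²
c_1 = 25.0000+64.0000−36.5000 = 52.5000
row 1: -10.0000x + 8.0000y = -5.0000  (c_2=57.5000)
row 2: 10.0000x + 8.0000y = 45.0000  (c_3=7.5000)
Cramer on rows 1–2 → x = 2.5000, y = 2.5000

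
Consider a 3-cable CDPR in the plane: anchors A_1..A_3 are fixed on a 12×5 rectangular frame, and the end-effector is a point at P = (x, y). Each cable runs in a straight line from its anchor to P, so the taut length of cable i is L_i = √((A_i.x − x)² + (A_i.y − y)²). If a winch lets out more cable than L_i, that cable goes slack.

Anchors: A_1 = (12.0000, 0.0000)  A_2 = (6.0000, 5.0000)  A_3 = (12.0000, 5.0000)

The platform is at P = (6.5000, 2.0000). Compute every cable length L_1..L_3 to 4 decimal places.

(5.8523, 3.0414, 6.2650)

L_1: Δ = A_1−P = (5.5000, -2.0000) → ‖Δ‖ = √34.2500 = 5.8523
L_2: Δ = A_2−P = (-0.5000, 3.0000) → ‖Δ‖ = √9.2500 = 3.0414
L_3: Δ = A_3−P = (5.5000, 3.0000) → ‖Δ‖ = √39.2500 = 6.2650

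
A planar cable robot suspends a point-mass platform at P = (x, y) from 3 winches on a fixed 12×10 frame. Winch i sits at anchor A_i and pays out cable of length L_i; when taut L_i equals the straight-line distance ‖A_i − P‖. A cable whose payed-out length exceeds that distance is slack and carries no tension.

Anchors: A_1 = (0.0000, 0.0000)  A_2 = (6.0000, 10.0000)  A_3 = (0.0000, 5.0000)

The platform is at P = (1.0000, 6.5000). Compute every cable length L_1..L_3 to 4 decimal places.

(6.5765, 6.1033, 1.8028)

L_1: Δ = A_1−P = (-1.0000, -6.5000) → ‖Δ‖ = √43.2500 = 6.5765
L_2: Δ = A_2−P = (5.0000, 3.5000) → ‖Δ‖ = √37.2500 = 6.1033
L_3: Δ = A_3−P = (-1.0000, -1.5000) → ‖Δ‖ = √3.2500 = 1.8028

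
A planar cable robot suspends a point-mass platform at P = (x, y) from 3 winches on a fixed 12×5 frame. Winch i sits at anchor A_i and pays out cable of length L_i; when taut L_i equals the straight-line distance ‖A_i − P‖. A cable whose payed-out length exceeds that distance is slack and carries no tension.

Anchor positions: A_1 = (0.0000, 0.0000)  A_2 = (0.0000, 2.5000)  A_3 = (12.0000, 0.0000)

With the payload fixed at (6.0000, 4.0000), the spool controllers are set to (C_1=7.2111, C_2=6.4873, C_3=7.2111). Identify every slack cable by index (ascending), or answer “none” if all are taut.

2

cable 1: √((-6.0000)²+(-4.0000)²)=7.2111, C_1=7.2111: taut
cable 2: √((-6.0000)²+(-1.5000)²)=6.1847, C_2=6.4873: slack
cable 3: √((6.0000)²+(-4.0000)²)=7.2111, C_3=7.2111: taut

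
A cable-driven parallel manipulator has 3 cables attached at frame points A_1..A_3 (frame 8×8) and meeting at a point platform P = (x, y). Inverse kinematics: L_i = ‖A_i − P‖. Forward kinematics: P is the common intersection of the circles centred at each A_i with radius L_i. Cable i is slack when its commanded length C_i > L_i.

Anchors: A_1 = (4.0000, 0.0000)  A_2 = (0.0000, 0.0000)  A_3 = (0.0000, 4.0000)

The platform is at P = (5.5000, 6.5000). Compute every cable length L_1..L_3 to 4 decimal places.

L_1: Δ = A_1−P = (-1.5000, -6.5000) → ‖Δ‖ = √44.5000 = 6.6708
L_2: Δ = A_2−P = (-5.5000, -6.5000) → ‖Δ‖ = √72.5000 = 8.5147
L_3: Δ = A_3−P = (-5.5000, -2.5000) → ‖Δ‖ = √36.5000 = 6.0415

(6.6708, 8.5147, 6.0415)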